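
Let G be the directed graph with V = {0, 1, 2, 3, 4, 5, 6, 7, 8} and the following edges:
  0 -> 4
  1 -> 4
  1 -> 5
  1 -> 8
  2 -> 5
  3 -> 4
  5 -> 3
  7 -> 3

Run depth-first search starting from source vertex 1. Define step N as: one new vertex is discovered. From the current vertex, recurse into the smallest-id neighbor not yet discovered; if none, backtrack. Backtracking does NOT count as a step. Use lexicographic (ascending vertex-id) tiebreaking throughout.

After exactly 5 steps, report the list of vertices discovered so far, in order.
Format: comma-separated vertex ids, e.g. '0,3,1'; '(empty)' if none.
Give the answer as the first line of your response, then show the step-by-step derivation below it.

1,4,5,3,8

step 1: discover 1; path=1; order=1
step 2: discover 4; path=1>4; order=1,4
step 3: discover 5; path=1>5; order=1,4,5
step 4: discover 3; path=1>5>3; order=1,4,5,3
step 5: discover 8; path=1>8; order=1,4,5,3,8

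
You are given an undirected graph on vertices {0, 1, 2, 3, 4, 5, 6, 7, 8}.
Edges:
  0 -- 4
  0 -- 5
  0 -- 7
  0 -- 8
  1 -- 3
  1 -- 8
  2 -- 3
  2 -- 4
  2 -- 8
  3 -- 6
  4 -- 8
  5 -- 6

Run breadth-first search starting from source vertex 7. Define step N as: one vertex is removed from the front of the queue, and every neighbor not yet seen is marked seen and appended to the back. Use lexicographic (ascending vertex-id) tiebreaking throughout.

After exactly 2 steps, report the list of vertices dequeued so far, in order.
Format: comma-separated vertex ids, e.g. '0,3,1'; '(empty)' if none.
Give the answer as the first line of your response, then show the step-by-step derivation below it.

7,0

step 1: dequeue 7; queue=[0]; order=7
step 2: dequeue 0; queue=[4,5,8]; order=7,0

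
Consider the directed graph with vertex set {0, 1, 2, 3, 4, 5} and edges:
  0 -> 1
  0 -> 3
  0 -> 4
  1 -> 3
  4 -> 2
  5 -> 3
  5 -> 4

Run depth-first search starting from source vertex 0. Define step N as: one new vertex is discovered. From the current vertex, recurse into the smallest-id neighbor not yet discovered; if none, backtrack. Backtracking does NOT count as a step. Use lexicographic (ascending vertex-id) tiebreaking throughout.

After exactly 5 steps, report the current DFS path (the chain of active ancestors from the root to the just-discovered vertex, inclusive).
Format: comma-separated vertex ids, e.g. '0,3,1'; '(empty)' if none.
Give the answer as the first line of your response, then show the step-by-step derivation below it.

0,4,2

step 1: discover 0; path=0; order=0
step 2: discover 1; path=0>1; order=0,1
step 3: discover 3; path=0>1>3; order=0,1,3
step 4: discover 4; path=0>4; order=0,1,3,4
step 5: discover 2; path=0>4>2; order=0,1,3,4,2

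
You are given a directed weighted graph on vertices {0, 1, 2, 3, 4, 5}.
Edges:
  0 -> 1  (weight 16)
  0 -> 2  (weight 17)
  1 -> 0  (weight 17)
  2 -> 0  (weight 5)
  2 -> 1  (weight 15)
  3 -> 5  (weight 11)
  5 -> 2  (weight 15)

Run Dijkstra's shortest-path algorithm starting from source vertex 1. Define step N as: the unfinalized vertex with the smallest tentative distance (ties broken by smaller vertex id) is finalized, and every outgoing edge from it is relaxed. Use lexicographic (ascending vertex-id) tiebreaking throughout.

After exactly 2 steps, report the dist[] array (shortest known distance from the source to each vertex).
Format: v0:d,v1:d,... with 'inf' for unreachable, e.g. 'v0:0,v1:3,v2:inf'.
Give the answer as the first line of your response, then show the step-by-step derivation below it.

v0:17,v1:0,v2:34,v3:inf,v4:inf,v5:inf

step 1: dist = v0:17,v1:0,v2:inf,v3:inf,v4:inf,v5:inf
step 2: dist = v0:17,v1:0,v2:34,v3:inf,v4:inf,v5:inf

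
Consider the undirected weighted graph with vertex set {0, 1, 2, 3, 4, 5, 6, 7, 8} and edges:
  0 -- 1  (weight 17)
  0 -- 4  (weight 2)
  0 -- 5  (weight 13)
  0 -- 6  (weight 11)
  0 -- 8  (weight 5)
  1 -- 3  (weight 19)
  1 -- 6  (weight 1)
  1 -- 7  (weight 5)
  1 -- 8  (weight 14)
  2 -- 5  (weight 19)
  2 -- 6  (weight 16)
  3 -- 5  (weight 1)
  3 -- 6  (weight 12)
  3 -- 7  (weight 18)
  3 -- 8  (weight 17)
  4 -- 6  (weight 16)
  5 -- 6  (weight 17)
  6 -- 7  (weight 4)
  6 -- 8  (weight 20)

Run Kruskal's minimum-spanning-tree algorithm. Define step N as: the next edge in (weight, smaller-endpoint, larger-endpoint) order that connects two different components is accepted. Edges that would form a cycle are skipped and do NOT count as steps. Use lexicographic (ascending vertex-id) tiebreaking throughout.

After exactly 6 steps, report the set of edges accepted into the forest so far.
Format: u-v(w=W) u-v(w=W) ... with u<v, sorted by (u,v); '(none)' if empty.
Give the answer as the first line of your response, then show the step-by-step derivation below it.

0-4(w=2) 0-6(w=11) 0-8(w=5) 1-6(w=1) 3-5(w=1) 6-7(w=4)

step 1: add edge 1-6 (w=1); MST = {1-6(w=1)}
step 2: add edge 3-5 (w=1); MST = {1-6(w=1) 3-5(w=1)}
step 3: add edge 0-4 (w=2); MST = {0-4(w=2) 1-6(w=1) 3-5(w=1)}
step 4: add edge 6-7 (w=4); MST = {0-4(w=2) 1-6(w=1) 3-5(w=1) 6-7(w=4)}
step 5: add edge 0-8 (w=5); MST = {0-4(w=2) 0-8(w=5) 1-6(w=1) 3-5(w=1) 6-7(w=4)}
step 6: add edge 0-6 (w=11); MST = {0-4(w=2) 0-6(w=11) 0-8(w=5) 1-6(w=1) 3-5(w=1) 6-7(w=4)}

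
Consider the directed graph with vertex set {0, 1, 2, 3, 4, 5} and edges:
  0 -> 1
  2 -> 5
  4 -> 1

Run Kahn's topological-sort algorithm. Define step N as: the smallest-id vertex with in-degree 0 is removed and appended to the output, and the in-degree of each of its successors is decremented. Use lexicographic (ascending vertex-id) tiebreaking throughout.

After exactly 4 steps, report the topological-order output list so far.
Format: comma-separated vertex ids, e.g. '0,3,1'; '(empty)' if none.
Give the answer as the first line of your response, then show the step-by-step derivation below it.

0,2,3,4

step 1: output 0; order=[0]; indeg=(0,1,0,0,0,1)
step 2: output 2; order=[0,2]; indeg=(0,1,0,0,0,0)
step 3: output 3; order=[0,2,3]; indeg=(0,1,0,0,0,0)
step 4: output 4; order=[0,2,3,4]; indeg=(0,0,0,0,0,0)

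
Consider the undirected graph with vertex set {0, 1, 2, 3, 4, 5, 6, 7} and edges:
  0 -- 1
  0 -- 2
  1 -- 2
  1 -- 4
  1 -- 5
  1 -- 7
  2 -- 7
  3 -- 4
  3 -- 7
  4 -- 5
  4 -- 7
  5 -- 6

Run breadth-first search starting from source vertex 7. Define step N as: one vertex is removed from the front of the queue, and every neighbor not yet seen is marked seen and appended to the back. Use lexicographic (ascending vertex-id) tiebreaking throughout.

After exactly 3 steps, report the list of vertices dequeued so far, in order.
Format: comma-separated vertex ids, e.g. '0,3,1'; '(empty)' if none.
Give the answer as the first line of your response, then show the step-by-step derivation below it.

7,1,2

step 1: dequeue 7; queue=[1,2,3,4]; order=7
step 2: dequeue 1; queue=[2,3,4,0,5]; order=7,1
step 3: dequeue 2; queue=[3,4,0,5]; order=7,1,2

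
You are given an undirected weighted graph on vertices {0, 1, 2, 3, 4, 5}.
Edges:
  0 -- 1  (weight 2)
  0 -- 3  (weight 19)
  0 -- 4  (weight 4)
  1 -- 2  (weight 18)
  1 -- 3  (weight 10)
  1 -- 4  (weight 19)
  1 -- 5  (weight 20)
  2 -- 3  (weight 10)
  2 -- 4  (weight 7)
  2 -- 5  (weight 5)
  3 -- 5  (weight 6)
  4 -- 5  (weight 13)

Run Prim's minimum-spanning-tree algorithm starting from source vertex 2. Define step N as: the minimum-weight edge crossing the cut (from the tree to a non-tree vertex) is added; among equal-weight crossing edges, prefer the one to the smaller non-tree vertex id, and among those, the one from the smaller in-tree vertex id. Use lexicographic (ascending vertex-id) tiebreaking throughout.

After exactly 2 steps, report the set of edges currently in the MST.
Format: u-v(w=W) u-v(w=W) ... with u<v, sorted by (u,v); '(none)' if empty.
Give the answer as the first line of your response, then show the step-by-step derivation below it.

2-5(w=5) 3-5(w=6)

step 1: add edge 2-5 (w=5); MST = {2-5(w=5)}
step 2: add edge 3-5 (w=6); MST = {2-5(w=5) 3-5(w=6)}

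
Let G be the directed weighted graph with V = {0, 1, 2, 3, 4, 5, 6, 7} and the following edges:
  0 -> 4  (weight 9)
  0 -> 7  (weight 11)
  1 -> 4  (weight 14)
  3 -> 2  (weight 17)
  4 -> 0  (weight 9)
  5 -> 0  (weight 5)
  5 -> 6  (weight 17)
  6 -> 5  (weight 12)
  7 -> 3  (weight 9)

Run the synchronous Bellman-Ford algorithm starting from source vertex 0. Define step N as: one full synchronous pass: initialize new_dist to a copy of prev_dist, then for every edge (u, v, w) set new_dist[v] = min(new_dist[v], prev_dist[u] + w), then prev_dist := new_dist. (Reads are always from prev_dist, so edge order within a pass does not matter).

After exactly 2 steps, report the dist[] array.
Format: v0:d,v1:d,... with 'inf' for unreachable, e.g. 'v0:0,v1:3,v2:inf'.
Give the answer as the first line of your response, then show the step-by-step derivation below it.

v0:0,v1:inf,v2:inf,v3:20,v4:9,v5:inf,v6:inf,v7:11

step 1: dist = v0:0,v1:inf,v2:inf,v3:inf,v4:9,v5:inf,v6:inf,v7:11
step 2: dist = v0:0,v1:inf,v2:inf,v3:20,v4:9,v5:inf,v6:inf,v7:11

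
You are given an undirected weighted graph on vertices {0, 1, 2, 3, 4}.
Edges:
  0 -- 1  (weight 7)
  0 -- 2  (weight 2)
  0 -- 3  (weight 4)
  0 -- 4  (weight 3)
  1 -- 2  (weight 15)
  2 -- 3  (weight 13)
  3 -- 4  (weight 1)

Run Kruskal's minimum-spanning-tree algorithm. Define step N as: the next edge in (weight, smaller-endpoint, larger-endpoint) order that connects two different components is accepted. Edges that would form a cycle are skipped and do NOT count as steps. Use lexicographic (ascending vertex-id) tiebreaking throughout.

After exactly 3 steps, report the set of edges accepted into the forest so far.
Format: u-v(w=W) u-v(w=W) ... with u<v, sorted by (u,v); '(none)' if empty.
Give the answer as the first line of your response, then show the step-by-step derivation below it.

0-2(w=2) 0-4(w=3) 3-4(w=1)

step 1: add edge 3-4 (w=1); MST = {3-4(w=1)}
step 2: add edge 0-2 (w=2); MST = {0-2(w=2) 3-4(w=1)}
step 3: add edge 0-4 (w=3); MST = {0-2(w=2) 0-4(w=3) 3-4(w=1)}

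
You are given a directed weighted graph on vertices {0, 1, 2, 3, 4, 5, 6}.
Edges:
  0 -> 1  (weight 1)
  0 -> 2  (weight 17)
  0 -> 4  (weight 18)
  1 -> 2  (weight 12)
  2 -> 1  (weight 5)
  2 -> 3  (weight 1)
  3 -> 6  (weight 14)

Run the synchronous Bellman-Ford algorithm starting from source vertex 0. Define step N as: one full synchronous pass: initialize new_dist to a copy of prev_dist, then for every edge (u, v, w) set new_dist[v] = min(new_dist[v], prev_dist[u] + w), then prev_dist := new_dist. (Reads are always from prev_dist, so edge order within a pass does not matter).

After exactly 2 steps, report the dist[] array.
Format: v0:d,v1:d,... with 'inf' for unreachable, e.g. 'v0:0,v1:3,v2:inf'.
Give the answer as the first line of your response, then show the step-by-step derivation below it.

v0:0,v1:1,v2:13,v3:18,v4:18,v5:inf,v6:inf

step 1: dist = v0:0,v1:1,v2:17,v3:inf,v4:18,v5:inf,v6:inf
step 2: dist = v0:0,v1:1,v2:13,v3:18,v4:18,v5:inf,v6:inf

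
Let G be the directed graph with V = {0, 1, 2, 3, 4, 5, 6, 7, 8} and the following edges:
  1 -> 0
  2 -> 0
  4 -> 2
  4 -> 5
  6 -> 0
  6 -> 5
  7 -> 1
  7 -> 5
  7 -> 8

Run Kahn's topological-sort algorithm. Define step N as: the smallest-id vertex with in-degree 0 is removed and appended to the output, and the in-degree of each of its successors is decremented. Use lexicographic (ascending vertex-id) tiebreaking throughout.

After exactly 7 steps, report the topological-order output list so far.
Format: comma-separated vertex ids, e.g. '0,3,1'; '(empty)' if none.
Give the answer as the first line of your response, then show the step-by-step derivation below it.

3,4,2,6,7,1,0

step 1: output 3; order=[3]; indeg=(3,1,1,0,0,3,0,0,1)
step 2: output 4; order=[3,4]; indeg=(3,1,0,0,0,2,0,0,1)
step 3: output 2; order=[3,4,2]; indeg=(2,1,0,0,0,2,0,0,1)
step 4: output 6; order=[3,4,2,6]; indeg=(1,1,0,0,0,1,0,0,1)
step 5: output 7; order=[3,4,2,6,7]; indeg=(1,0,0,0,0,0,0,0,0)
step 6: output 1; order=[3,4,2,6,7,1]; indeg=(0,0,0,0,0,0,0,0,0)
step 7: output 0; order=[3,4,2,6,7,1,0]; indeg=(0,0,0,0,0,0,0,0,0)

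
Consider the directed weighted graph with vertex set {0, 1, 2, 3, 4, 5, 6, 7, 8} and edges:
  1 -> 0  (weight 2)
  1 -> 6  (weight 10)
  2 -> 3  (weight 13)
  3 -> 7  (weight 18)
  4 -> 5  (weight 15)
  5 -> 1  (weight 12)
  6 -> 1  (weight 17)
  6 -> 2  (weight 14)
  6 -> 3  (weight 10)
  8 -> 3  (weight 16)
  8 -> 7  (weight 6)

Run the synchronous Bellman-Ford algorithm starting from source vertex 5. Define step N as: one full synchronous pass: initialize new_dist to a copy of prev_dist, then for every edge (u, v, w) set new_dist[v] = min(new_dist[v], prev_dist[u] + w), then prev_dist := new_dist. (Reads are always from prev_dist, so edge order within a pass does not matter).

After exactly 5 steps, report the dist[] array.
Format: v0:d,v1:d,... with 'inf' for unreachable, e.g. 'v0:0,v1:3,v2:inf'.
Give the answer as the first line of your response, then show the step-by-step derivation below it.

v0:14,v1:12,v2:36,v3:32,v4:inf,v5:0,v6:22,v7:50,v8:inf

step 1: dist = v0:inf,v1:12,v2:inf,v3:inf,v4:inf,v5:0,v6:inf,v7:inf,v8:inf
step 2: dist = v0:14,v1:12,v2:inf,v3:inf,v4:inf,v5:0,v6:22,v7:inf,v8:inf
step 3: dist = v0:14,v1:12,v2:36,v3:32,v4:inf,v5:0,v6:22,v7:inf,v8:inf
step 4: dist = v0:14,v1:12,v2:36,v3:32,v4:inf,v5:0,v6:22,v7:50,v8:inf
step 5: dist = v0:14,v1:12,v2:36,v3:32,v4:inf,v5:0,v6:22,v7:50,v8:inf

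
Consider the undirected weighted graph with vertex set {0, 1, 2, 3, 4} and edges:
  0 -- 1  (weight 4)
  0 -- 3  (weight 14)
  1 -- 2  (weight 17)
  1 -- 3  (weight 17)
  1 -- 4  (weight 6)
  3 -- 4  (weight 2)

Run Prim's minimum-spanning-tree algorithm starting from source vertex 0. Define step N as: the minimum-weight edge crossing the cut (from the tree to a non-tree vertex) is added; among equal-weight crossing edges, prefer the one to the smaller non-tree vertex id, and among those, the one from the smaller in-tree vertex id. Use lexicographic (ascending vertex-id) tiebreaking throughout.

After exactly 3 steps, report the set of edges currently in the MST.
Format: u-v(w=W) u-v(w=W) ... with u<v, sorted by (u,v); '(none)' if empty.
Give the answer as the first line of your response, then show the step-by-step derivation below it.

0-1(w=4) 1-4(w=6) 3-4(w=2)

step 1: add edge 0-1 (w=4); MST = {0-1(w=4)}
step 2: add edge 1-4 (w=6); MST = {0-1(w=4) 1-4(w=6)}
step 3: add edge 3-4 (w=2); MST = {0-1(w=4) 1-4(w=6) 3-4(w=2)}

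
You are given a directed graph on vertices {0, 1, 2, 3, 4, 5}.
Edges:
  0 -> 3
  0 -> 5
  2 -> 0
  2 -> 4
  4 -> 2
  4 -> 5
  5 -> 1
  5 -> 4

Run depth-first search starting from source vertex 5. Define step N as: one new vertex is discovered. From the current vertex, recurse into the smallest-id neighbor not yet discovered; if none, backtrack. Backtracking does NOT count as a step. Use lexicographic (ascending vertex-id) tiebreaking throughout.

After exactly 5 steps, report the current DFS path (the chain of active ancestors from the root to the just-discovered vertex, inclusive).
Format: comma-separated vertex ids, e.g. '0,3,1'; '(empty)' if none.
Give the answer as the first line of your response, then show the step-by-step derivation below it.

5,4,2,0

step 1: discover 5; path=5; order=5
step 2: discover 1; path=5>1; order=5,1
step 3: discover 4; path=5>4; order=5,1,4
step 4: discover 2; path=5>4>2; order=5,1,4,2
step 5: discover 0; path=5>4>2>0; order=5,1,4,2,0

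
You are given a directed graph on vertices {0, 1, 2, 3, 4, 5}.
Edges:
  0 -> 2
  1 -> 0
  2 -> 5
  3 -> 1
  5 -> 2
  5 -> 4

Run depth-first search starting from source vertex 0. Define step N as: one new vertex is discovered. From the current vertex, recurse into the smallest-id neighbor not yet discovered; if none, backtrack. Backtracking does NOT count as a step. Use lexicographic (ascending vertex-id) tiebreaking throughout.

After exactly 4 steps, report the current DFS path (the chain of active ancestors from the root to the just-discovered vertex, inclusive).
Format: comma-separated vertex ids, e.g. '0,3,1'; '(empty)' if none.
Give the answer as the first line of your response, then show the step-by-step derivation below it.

0,2,5,4

step 1: discover 0; path=0; order=0
step 2: discover 2; path=0>2; order=0,2
step 3: discover 5; path=0>2>5; order=0,2,5
step 4: discover 4; path=0>2>5>4; order=0,2,5,4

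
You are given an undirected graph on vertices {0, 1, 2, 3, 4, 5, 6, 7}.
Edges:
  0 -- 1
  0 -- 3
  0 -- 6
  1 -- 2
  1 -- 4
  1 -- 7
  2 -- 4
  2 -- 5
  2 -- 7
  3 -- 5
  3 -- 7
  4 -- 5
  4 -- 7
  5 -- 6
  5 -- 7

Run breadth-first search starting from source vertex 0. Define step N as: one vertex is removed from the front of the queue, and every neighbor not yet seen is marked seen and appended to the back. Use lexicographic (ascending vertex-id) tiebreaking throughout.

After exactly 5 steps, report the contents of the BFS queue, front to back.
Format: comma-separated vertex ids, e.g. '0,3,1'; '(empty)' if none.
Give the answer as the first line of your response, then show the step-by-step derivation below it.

4,7,5

step 1: dequeue 0; queue=[1,3,6]; order=0
step 2: dequeue 1; queue=[3,6,2,4,7]; order=0,1
step 3: dequeue 3; queue=[6,2,4,7,5]; order=0,1,3
step 4: dequeue 6; queue=[2,4,7,5]; order=0,1,3,6
step 5: dequeue 2; queue=[4,7,5]; order=0,1,3,6,2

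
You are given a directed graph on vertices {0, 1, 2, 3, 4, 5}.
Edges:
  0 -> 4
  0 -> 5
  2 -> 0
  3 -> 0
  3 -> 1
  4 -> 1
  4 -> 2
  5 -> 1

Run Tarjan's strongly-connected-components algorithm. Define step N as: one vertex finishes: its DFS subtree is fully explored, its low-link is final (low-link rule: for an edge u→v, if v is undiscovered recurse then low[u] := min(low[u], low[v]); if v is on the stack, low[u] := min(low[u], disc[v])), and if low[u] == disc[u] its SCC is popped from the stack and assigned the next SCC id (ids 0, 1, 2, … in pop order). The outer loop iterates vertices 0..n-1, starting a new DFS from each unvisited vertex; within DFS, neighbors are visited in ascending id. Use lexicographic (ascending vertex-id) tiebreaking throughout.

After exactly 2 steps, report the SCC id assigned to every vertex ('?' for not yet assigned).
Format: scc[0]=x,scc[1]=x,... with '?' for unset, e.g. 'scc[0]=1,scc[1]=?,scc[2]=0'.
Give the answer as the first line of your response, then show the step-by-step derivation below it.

scc[0]=?,scc[1]=0,scc[2]=?,scc[3]=?,scc[4]=?,scc[5]=?

step 1: low=(low[0]=0,low[1]=2,low[2]=?,low[3]=?,low[4]=1,low[5]=?); scc=(scc[0]=?,scc[1]=0,scc[2]=?,scc[3]=?,scc[4]=?,scc[5]=?)
step 2: low=(low[0]=0,low[1]=2,low[2]=0,low[3]=?,low[4]=1,low[5]=?); scc=(scc[0]=?,scc[1]=0,scc[2]=?,scc[3]=?,scc[4]=?,scc[5]=?)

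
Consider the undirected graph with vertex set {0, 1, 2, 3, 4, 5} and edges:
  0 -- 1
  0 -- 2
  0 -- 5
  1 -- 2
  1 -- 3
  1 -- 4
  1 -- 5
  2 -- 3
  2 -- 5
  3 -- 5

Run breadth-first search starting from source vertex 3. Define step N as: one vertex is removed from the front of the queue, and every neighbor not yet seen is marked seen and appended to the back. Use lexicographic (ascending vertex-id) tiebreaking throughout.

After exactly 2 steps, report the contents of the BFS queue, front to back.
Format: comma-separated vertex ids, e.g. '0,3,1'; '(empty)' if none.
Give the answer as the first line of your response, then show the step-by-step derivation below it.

2,5,0,4

step 1: dequeue 3; queue=[1,2,5]; order=3
step 2: dequeue 1; queue=[2,5,0,4]; order=3,1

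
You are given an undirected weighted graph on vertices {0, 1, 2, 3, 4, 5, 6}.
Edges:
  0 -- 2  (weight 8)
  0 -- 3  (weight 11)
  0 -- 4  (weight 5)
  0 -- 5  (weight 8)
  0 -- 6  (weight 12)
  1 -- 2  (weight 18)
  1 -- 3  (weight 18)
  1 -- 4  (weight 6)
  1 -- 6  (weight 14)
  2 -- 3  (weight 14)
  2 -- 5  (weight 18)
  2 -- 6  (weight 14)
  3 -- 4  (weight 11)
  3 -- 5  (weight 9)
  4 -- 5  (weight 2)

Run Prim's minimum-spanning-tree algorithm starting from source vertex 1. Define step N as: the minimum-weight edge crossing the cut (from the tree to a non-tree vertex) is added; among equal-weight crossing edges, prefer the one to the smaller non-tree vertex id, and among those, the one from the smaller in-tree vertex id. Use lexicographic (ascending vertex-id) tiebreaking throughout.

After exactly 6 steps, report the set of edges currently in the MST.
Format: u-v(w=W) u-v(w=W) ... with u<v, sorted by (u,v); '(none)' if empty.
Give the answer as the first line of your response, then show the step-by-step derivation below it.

0-2(w=8) 0-4(w=5) 0-6(w=12) 1-4(w=6) 3-5(w=9) 4-5(w=2)

step 1: add edge 1-4 (w=6); MST = {1-4(w=6)}
step 2: add edge 4-5 (w=2); MST = {1-4(w=6) 4-5(w=2)}
step 3: add edge 0-4 (w=5); MST = {0-4(w=5) 1-4(w=6) 4-5(w=2)}
step 4: add edge 0-2 (w=8); MST = {0-2(w=8) 0-4(w=5) 1-4(w=6) 4-5(w=2)}
step 5: add edge 3-5 (w=9); MST = {0-2(w=8) 0-4(w=5) 1-4(w=6) 3-5(w=9) 4-5(w=2)}
step 6: add edge 0-6 (w=12); MST = {0-2(w=8) 0-4(w=5) 0-6(w=12) 1-4(w=6) 3-5(w=9) 4-5(w=2)}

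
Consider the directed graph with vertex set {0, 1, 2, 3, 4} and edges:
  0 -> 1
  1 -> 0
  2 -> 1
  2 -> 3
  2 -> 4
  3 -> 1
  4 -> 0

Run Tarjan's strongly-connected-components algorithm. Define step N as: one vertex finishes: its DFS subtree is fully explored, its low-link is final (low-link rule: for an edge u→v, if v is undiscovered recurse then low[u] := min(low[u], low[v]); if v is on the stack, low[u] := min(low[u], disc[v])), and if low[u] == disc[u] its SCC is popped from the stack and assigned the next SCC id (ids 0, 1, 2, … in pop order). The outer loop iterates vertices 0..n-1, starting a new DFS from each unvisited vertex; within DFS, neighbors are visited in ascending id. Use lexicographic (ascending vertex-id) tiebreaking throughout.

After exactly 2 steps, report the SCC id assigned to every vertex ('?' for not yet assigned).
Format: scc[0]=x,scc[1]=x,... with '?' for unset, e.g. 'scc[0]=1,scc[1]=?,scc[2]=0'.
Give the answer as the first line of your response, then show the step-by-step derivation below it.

scc[0]=0,scc[1]=0,scc[2]=?,scc[3]=?,scc[4]=?

step 1: low=(low[0]=0,low[1]=0,low[2]=?,low[3]=?,low[4]=?); scc=(scc[0]=?,scc[1]=?,scc[2]=?,scc[3]=?,scc[4]=?)
step 2: low=(low[0]=0,low[1]=0,low[2]=?,low[3]=?,low[4]=?); scc=(scc[0]=0,scc[1]=0,scc[2]=?,scc[3]=?,scc[4]=?)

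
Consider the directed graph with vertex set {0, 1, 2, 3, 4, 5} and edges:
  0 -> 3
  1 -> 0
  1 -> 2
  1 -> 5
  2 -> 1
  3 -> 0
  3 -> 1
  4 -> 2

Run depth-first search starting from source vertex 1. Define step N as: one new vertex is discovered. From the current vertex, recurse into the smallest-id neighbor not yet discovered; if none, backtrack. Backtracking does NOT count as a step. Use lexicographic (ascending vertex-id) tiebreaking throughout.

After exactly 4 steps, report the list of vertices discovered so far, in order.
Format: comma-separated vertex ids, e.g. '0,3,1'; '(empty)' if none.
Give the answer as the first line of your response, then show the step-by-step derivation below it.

1,0,3,2

step 1: discover 1; path=1; order=1
step 2: discover 0; path=1>0; order=1,0
step 3: discover 3; path=1>0>3; order=1,0,3
step 4: discover 2; path=1>2; order=1,0,3,2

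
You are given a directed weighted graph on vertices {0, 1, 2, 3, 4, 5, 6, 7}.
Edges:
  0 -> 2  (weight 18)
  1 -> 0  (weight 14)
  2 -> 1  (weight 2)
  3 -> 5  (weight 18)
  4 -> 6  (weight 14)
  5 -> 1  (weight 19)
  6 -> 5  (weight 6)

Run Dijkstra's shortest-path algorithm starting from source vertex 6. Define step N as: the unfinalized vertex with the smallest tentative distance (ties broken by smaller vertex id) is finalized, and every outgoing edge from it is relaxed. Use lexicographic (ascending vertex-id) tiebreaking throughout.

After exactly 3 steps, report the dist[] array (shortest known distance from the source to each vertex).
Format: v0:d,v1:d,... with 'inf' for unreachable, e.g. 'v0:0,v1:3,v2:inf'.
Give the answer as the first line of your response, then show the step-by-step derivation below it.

v0:39,v1:25,v2:inf,v3:inf,v4:inf,v5:6,v6:0,v7:inf

step 1: dist = v0:inf,v1:inf,v2:inf,v3:inf,v4:inf,v5:6,v6:0,v7:inf
step 2: dist = v0:inf,v1:25,v2:inf,v3:inf,v4:inf,v5:6,v6:0,v7:inf
step 3: dist = v0:39,v1:25,v2:inf,v3:inf,v4:inf,v5:6,v6:0,v7:inf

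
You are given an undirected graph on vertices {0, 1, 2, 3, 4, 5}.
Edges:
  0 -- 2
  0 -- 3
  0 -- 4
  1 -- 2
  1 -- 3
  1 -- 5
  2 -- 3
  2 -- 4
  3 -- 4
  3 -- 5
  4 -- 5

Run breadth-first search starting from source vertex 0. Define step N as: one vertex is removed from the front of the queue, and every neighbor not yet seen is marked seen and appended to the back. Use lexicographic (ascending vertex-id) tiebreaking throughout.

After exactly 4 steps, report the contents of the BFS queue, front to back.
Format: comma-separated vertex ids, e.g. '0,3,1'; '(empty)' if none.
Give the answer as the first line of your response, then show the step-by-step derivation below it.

1,5

step 1: dequeue 0; queue=[2,3,4]; order=0
step 2: dequeue 2; queue=[3,4,1]; order=0,2
step 3: dequeue 3; queue=[4,1,5]; order=0,2,3
step 4: dequeue 4; queue=[1,5]; order=0,2,3,4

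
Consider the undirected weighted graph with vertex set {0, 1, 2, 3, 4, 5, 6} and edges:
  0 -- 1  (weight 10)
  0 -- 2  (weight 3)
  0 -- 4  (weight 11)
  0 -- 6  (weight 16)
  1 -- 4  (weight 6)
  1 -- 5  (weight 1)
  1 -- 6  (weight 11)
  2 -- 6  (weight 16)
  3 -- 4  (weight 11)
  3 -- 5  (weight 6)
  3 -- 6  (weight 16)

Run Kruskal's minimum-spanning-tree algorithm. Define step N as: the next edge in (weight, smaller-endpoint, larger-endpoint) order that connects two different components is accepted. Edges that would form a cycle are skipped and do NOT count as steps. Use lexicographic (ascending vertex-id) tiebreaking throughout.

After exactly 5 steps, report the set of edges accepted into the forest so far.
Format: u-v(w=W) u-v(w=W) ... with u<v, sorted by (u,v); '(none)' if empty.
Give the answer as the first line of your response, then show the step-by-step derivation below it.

0-1(w=10) 0-2(w=3) 1-4(w=6) 1-5(w=1) 3-5(w=6)

step 1: add edge 1-5 (w=1); MST = {1-5(w=1)}
step 2: add edge 0-2 (w=3); MST = {0-2(w=3) 1-5(w=1)}
step 3: add edge 1-4 (w=6); MST = {0-2(w=3) 1-4(w=6) 1-5(w=1)}
step 4: add edge 3-5 (w=6); MST = {0-2(w=3) 1-4(w=6) 1-5(w=1) 3-5(w=6)}
step 5: add edge 0-1 (w=10); MST = {0-1(w=10) 0-2(w=3) 1-4(w=6) 1-5(w=1) 3-5(w=6)}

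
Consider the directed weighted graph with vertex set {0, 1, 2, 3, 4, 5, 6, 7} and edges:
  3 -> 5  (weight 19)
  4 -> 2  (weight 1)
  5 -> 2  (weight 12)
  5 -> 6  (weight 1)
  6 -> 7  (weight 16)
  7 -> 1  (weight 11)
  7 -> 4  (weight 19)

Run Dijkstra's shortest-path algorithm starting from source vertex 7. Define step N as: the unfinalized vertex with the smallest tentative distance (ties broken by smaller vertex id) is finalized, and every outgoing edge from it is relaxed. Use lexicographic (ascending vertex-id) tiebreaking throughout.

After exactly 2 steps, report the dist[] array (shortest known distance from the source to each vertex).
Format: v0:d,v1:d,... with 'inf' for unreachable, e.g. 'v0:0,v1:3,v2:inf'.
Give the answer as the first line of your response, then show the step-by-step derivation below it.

v0:inf,v1:11,v2:inf,v3:inf,v4:19,v5:inf,v6:inf,v7:0

step 1: dist = v0:inf,v1:11,v2:inf,v3:inf,v4:19,v5:inf,v6:inf,v7:0
step 2: dist = v0:inf,v1:11,v2:inf,v3:inf,v4:19,v5:inf,v6:inf,v7:0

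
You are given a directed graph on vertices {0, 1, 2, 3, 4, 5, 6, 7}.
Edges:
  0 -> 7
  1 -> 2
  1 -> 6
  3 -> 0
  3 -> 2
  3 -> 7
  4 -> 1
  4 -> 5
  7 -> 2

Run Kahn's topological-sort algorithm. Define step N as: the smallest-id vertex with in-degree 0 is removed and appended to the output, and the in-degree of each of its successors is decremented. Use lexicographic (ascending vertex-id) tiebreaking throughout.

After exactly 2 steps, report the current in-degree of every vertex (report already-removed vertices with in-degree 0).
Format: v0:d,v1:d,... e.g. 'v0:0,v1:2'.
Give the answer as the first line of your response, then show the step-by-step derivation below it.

v0:0,v1:1,v2:2,v3:0,v4:0,v5:1,v6:1,v7:0

step 1: output 3; order=[3]; indeg=(0,1,2,0,0,1,1,1)
step 2: output 0; order=[3,0]; indeg=(0,1,2,0,0,1,1,0)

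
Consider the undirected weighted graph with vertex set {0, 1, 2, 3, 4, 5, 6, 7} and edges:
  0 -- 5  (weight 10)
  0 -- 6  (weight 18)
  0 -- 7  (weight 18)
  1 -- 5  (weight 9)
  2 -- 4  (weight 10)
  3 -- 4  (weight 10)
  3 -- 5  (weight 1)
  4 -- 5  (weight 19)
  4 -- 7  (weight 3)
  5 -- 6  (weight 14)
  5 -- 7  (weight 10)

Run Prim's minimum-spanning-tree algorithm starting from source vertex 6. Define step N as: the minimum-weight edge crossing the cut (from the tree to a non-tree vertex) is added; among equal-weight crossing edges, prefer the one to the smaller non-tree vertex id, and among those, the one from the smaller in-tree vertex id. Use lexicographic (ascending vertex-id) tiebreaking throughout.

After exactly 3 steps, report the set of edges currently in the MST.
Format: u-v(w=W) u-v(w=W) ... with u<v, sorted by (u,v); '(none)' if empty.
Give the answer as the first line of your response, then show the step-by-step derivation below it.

1-5(w=9) 3-5(w=1) 5-6(w=14)

step 1: add edge 5-6 (w=14); MST = {5-6(w=14)}
step 2: add edge 3-5 (w=1); MST = {3-5(w=1) 5-6(w=14)}
step 3: add edge 1-5 (w=9); MST = {1-5(w=9) 3-5(w=1) 5-6(w=14)}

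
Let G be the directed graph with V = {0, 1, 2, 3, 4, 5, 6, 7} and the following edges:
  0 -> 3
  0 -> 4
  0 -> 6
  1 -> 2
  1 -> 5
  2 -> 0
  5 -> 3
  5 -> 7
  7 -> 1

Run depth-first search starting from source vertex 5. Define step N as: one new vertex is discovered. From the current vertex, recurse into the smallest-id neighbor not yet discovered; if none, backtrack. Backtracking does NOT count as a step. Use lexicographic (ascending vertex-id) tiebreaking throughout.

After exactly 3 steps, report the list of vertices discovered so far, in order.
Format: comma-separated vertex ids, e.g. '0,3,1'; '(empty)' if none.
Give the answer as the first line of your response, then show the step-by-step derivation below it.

5,3,7

step 1: discover 5; path=5; order=5
step 2: discover 3; path=5>3; order=5,3
step 3: discover 7; path=5>7; order=5,3,7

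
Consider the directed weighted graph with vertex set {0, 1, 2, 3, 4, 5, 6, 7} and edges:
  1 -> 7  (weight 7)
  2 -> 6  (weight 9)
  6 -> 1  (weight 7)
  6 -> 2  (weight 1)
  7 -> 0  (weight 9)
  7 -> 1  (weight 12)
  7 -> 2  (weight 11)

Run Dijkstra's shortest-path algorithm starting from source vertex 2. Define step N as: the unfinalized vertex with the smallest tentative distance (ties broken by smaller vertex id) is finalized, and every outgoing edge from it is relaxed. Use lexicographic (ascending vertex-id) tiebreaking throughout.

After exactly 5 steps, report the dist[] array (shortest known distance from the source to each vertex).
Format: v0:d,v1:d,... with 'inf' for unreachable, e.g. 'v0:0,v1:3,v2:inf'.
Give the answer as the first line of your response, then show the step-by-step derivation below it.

v0:32,v1:16,v2:0,v3:inf,v4:inf,v5:inf,v6:9,v7:23

step 1: dist = v0:inf,v1:inf,v2:0,v3:inf,v4:inf,v5:inf,v6:9,v7:inf
step 2: dist = v0:inf,v1:16,v2:0,v3:inf,v4:inf,v5:inf,v6:9,v7:inf
step 3: dist = v0:inf,v1:16,v2:0,v3:inf,v4:inf,v5:inf,v6:9,v7:23
step 4: dist = v0:32,v1:16,v2:0,v3:inf,v4:inf,v5:inf,v6:9,v7:23
step 5: dist = v0:32,v1:16,v2:0,v3:inf,v4:inf,v5:inf,v6:9,v7:23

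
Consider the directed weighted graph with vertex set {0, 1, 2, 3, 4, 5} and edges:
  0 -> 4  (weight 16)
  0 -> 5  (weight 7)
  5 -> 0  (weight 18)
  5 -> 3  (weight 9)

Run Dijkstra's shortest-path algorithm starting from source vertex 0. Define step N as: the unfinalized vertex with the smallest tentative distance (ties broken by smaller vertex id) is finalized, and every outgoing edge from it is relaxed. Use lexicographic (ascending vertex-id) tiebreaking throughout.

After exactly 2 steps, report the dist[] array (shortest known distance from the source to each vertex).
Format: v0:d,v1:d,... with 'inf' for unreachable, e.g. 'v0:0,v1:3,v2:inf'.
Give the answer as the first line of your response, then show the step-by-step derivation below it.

v0:0,v1:inf,v2:inf,v3:16,v4:16,v5:7

step 1: dist = v0:0,v1:inf,v2:inf,v3:inf,v4:16,v5:7
step 2: dist = v0:0,v1:inf,v2:inf,v3:16,v4:16,v5:7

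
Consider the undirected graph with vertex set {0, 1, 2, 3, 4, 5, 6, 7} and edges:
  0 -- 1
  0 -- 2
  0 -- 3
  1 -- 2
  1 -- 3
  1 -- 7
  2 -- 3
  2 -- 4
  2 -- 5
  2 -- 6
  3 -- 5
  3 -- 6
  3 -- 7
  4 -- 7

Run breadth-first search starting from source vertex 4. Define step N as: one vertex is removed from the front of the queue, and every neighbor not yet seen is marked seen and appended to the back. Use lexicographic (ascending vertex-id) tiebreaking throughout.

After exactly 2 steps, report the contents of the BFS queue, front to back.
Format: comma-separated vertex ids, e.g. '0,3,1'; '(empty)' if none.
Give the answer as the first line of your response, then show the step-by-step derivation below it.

7,0,1,3,5,6

step 1: dequeue 4; queue=[2,7]; order=4
step 2: dequeue 2; queue=[7,0,1,3,5,6]; order=4,2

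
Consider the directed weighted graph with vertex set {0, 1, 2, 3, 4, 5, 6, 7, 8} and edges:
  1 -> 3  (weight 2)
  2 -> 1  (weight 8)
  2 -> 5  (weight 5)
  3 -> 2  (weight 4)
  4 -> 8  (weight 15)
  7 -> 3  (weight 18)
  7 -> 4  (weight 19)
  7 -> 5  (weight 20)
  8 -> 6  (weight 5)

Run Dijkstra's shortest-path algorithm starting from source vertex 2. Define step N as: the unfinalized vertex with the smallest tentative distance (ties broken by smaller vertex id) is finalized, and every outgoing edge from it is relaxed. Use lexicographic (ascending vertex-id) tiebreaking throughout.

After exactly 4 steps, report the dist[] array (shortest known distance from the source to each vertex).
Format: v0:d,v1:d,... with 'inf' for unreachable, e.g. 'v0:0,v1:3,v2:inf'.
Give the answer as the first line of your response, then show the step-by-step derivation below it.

v0:inf,v1:8,v2:0,v3:10,v4:inf,v5:5,v6:inf,v7:inf,v8:inf

step 1: dist = v0:inf,v1:8,v2:0,v3:inf,v4:inf,v5:5,v6:inf,v7:inf,v8:inf
step 2: dist = v0:inf,v1:8,v2:0,v3:inf,v4:inf,v5:5,v6:inf,v7:inf,v8:inf
step 3: dist = v0:inf,v1:8,v2:0,v3:10,v4:inf,v5:5,v6:inf,v7:inf,v8:inf
step 4: dist = v0:inf,v1:8,v2:0,v3:10,v4:inf,v5:5,v6:inf,v7:inf,v8:inf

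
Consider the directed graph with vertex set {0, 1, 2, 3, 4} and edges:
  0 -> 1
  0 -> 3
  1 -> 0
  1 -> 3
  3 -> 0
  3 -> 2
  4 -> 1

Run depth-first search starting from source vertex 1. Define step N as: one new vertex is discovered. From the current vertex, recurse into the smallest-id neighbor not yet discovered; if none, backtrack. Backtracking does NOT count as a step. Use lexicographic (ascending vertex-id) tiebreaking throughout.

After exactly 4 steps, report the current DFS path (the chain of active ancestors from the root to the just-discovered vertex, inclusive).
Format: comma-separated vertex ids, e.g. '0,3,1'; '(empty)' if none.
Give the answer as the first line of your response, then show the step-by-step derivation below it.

1,0,3,2

step 1: discover 1; path=1; order=1
step 2: discover 0; path=1>0; order=1,0
step 3: discover 3; path=1>0>3; order=1,0,3
step 4: discover 2; path=1>0>3>2; order=1,0,3,2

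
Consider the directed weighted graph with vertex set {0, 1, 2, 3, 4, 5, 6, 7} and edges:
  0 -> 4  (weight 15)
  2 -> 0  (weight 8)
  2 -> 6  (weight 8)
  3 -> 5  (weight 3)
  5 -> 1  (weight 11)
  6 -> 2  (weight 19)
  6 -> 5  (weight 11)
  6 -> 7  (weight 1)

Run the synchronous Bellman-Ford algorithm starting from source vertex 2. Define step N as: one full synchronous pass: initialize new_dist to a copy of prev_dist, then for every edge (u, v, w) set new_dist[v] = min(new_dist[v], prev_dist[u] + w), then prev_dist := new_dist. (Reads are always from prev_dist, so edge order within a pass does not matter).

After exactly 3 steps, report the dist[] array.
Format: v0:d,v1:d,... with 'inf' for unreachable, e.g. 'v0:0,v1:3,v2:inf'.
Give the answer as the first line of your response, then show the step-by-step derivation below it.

v0:8,v1:30,v2:0,v3:inf,v4:23,v5:19,v6:8,v7:9

step 1: dist = v0:8,v1:inf,v2:0,v3:inf,v4:inf,v5:inf,v6:8,v7:inf
step 2: dist = v0:8,v1:inf,v2:0,v3:inf,v4:23,v5:19,v6:8,v7:9
step 3: dist = v0:8,v1:30,v2:0,v3:inf,v4:23,v5:19,v6:8,v7:9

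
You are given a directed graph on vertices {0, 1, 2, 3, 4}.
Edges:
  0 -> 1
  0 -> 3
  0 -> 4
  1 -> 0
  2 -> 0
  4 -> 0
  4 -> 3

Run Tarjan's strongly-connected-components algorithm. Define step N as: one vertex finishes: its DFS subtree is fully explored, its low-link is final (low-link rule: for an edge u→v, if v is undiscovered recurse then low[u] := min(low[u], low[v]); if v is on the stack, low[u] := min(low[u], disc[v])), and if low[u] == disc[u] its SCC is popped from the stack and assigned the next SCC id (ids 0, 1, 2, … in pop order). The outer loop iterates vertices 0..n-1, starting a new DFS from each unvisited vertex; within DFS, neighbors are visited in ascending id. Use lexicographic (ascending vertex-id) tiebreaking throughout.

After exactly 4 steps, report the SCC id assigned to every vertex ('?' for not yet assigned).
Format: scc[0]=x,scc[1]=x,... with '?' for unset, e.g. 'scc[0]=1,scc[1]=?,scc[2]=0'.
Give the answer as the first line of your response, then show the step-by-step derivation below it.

scc[0]=1,scc[1]=1,scc[2]=?,scc[3]=0,scc[4]=1

step 1: low=(low[0]=0,low[1]=0,low[2]=?,low[3]=?,low[4]=?); scc=(scc[0]=?,scc[1]=?,scc[2]=?,scc[3]=?,scc[4]=?)
step 2: low=(low[0]=0,low[1]=0,low[2]=?,low[3]=2,low[4]=?); scc=(scc[0]=?,scc[1]=?,scc[2]=?,scc[3]=0,scc[4]=?)
step 3: low=(low[0]=0,low[1]=0,low[2]=?,low[3]=2,low[4]=0); scc=(scc[0]=?,scc[1]=?,scc[2]=?,scc[3]=0,scc[4]=?)
step 4: low=(low[0]=0,low[1]=0,low[2]=?,low[3]=2,low[4]=0); scc=(scc[0]=1,scc[1]=1,scc[2]=?,scc[3]=0,scc[4]=1)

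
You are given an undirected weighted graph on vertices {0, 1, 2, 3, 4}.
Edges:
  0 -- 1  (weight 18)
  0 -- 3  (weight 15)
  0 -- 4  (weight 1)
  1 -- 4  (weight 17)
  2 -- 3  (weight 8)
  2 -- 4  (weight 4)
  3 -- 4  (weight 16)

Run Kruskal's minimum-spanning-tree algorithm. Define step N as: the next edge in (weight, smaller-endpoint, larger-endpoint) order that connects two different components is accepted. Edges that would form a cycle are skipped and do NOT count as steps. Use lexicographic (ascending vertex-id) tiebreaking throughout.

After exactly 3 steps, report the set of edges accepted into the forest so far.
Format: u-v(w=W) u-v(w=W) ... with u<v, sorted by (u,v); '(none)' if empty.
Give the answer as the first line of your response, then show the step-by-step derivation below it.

0-4(w=1) 2-3(w=8) 2-4(w=4)

step 1: add edge 0-4 (w=1); MST = {0-4(w=1)}
step 2: add edge 2-4 (w=4); MST = {0-4(w=1) 2-4(w=4)}
step 3: add edge 2-3 (w=8); MST = {0-4(w=1) 2-3(w=8) 2-4(w=4)}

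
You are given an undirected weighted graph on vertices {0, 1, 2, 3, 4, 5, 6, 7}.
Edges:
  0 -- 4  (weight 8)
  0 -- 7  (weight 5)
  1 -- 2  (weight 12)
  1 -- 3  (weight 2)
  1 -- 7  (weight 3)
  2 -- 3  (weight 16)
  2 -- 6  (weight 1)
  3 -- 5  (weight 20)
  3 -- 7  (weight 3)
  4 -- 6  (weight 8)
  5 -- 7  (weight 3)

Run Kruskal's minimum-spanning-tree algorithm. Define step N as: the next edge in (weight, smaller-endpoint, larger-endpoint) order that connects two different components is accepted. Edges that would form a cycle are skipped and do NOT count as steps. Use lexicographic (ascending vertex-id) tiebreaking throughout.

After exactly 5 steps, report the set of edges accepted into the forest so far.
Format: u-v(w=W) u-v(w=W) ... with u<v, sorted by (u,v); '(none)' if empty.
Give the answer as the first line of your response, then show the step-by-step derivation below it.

0-7(w=5) 1-3(w=2) 1-7(w=3) 2-6(w=1) 5-7(w=3)

step 1: add edge 2-6 (w=1); MST = {2-6(w=1)}
step 2: add edge 1-3 (w=2); MST = {1-3(w=2) 2-6(w=1)}
step 3: add edge 1-7 (w=3); MST = {1-3(w=2) 1-7(w=3) 2-6(w=1)}
step 4: add edge 5-7 (w=3); MST = {1-3(w=2) 1-7(w=3) 2-6(w=1) 5-7(w=3)}
step 5: add edge 0-7 (w=5); MST = {0-7(w=5) 1-3(w=2) 1-7(w=3) 2-6(w=1) 5-7(w=3)}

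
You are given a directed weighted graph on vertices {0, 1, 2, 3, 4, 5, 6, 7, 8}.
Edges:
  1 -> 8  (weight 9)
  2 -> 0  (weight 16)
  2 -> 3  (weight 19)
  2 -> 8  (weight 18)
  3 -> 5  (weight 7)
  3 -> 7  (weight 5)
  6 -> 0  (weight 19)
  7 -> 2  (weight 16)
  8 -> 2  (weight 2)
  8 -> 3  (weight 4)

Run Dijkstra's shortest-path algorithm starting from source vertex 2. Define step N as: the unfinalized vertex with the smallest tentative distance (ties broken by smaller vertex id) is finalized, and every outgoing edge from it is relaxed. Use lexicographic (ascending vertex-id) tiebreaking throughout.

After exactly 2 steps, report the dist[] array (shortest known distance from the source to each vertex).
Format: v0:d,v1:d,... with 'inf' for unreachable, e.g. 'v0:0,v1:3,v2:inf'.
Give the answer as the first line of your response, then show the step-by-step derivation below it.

v0:16,v1:inf,v2:0,v3:19,v4:inf,v5:inf,v6:inf,v7:inf,v8:18

step 1: dist = v0:16,v1:inf,v2:0,v3:19,v4:inf,v5:inf,v6:inf,v7:inf,v8:18
step 2: dist = v0:16,v1:inf,v2:0,v3:19,v4:inf,v5:inf,v6:inf,v7:inf,v8:18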